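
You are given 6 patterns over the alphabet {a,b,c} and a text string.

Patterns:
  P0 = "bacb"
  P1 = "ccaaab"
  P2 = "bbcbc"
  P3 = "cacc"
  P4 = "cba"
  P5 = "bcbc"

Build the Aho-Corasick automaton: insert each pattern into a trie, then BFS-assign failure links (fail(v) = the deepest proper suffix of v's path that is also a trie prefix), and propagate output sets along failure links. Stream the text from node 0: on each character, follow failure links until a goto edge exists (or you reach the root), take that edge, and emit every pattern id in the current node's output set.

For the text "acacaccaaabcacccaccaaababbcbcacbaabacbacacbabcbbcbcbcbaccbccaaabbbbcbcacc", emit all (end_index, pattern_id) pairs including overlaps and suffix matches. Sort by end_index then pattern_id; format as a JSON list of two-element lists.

Build:
Trie nodes:
  0='ε' goto b→1 c→5
  1='b' goto a→2 b→11 c→20
  2='ba' goto c→3
  3='bac' goto b→4
  4='bacb' goto ·  [P0 ends]
  5='c' goto a→15 b→18 c→6
  6='cc' goto a→7
  7='cca' goto a→8
  8='ccaa' goto a→9
  9='ccaaa' goto b→10
  10='ccaaab' goto ·  [P1 ends]
  11='bb' goto c→12
  12='bbc' goto b→13
  13='bbcb' goto c→14
  14='bbcbc' goto ·  [P2 ends]
  15='ca' goto c→16
  16='cac' goto c→17
  17='cacc' goto ·  [P3 ends]
  18='cb' goto a→19
  19='cba' goto ·  [P4 ends]
  20='bc' goto b→21
  21='bcb' goto c→22
  22='bcbc' goto ·  [P5 ends]

Failure links (BFS by depth):
  n1('b'): parent n0 fail=0; on 'b' 0 → fail=0;  out ∅∪∅=∅
  n5('c'): parent n0 fail=0; on 'c' 0 → fail=0;  out ∅∪∅=∅
  n2('ba'): parent n1 fail=0; on 'a' 0 → fail=0;  out ∅∪∅=∅
  n6('cc'): parent n5 fail=0; on 'c' 0 → fail=5;  out ∅∪∅=∅
  n11('bb'): parent n1 fail=0; on 'b' 0 → fail=1;  out ∅∪∅=∅
  n15('ca'): parent n5 fail=0; on 'a' 0 → fail=0;  out ∅∪∅=∅
  n18('cb'): parent n5 fail=0; on 'b' 0 → fail=1;  out ∅∪∅=∅
  n20('bc'): parent n1 fail=0; on 'c' 0 → fail=5;  out ∅∪∅=∅
  n3('bac'): parent n2 fail=0; on 'c' 0 → fail=5;  out ∅∪∅=∅
  n7('cca'): parent n6 fail=5; on 'a' 5 → fail=15;  out ∅∪∅=∅
  n12('bbc'): parent n11 fail=1; on 'c' 1 → fail=20;  out ∅∪∅=∅
  n16('cac'): parent n15 fail=0; on 'c' 0 → fail=5;  out ∅∪∅=∅
  n19('cba'): parent n18 fail=1; on 'a' 1 → fail=2;  out {4}∪∅={4}
  n21('bcb'): parent n20 fail=5; on 'b' 5 → fail=18;  out ∅∪∅=∅
  n4('bacb'): parent n3 fail=5; on 'b' 5 → fail=18;  out {0}∪∅={0}
  n8('ccaa'): parent n7 fail=15; on 'a' 15→0 → fail=0;  out ∅∪∅=∅
  n13('bbcb'): parent n12 fail=20; on 'b' 20 → fail=21;  out ∅∪∅=∅
  n17('cacc'): parent n16 fail=5; on 'c' 5 → fail=6;  out {3}∪∅={3}
  n22('bcbc'): parent n21 fail=18; on 'c' 18→1 → fail=20;  out {5}∪∅={5}
  n9('ccaaa'): parent n8 fail=0; on 'a' 0 → fail=0;  out ∅∪∅=∅
  n14('bbcbc'): parent n13 fail=21; on 'c' 21 → fail=22;  out {2}∪{5}={2,5}
  n10('ccaaab'): parent n9 fail=0; on 'b' 0 → fail=1;  out {1}∪∅={1}

Text stream:
i=0 'a': node 0→0
i=1 'c': node 0→5
i=2 'a': node 5→15
i=3 'c': node 15→16
i=4 'a': node 16→15 (via fail)
i=5 'c': node 15→16
i=6 'c': node 16→17  emit P3@[3:6]
i=7 'a': node 17→7 (via fail)
i=8 'a': node 7→8
i=9 'a': node 8→9
i=10 'b': node 9→10  emit P1@[5:10]
i=11 'c': node 10→20 (via fail)
i=12 'a': node 20→15 (via fail)
i=13 'c': node 15→16
i=14 'c': node 16→17  emit P3@[11:14]
i=15 'c': node 17→6 (via fail)
i=16 'a': node 6→7
i=17 'c': node 7→16 (via fail)
i=18 'c': node 16→17  emit P3@[15:18]
i=19 'a': node 17→7 (via fail)
i=20 'a': node 7→8
i=21 'a': node 8→9
i=22 'b': node 9→10  emit P1@[17:22]
i=23 'a': node 10→2 (via fail)
i=24 'b': node 2→1 (via fail)
i=25 'b': node 1→11
i=26 'c': node 11→12
i=27 'b': node 12→13
i=28 'c': node 13→14  emit P2@[24:28],P5@[25:28]
i=29 'a': node 14→15 (via fail)
i=30 'c': node 15→16
i=31 'b': node 16→18 (via fail)
i=32 'a': node 18→19  emit P4@[30:32]
i=33 'a': node 19→0 (via fail)
i=34 'b': node 0→1
i=35 'a': node 1→2
i=36 'c': node 2→3
i=37 'b': node 3→4  emit P0@[34:37]
i=38 'a': node 4→19 (via fail)  emit P4@[36:38]
i=39 'c': node 19→3 (via fail)
i=40 'a': node 3→15 (via fail)
i=41 'c': node 15→16
i=42 'b': node 16→18 (via fail)
i=43 'a': node 18→19  emit P4@[41:43]
i=44 'b': node 19→1 (via fail)
i=45 'c': node 1→20
i=46 'b': node 20→21
i=47 'b': node 21→11 (via fail)
i=48 'c': node 11→12
i=49 'b': node 12→13
i=50 'c': node 13→14  emit P2@[46:50],P5@[47:50]
i=51 'b': node 14→21 (via fail)
i=52 'c': node 21→22  emit P5@[49:52]
i=53 'b': node 22→21 (via fail)
i=54 'a': node 21→19 (via fail)  emit P4@[52:54]
i=55 'c': node 19→3 (via fail)
i=56 'c': node 3→6 (via fail)
i=57 'b': node 6→18 (via fail)
i=58 'c': node 18→20 (via fail)
i=59 'c': node 20→6 (via fail)
i=60 'a': node 6→7
i=61 'a': node 7→8
i=62 'a': node 8→9
i=63 'b': node 9→10  emit P1@[58:63]
i=64 'b': node 10→11 (via fail)
i=65 'b': node 11→11 (via fail)
i=66 'b': node 11→11 (via fail)
i=67 'c': node 11→12
i=68 'b': node 12→13
i=69 'c': node 13→14  emit P2@[65:69],P5@[66:69]
i=70 'a': node 14→15 (via fail)
i=71 'c': node 15→16
i=72 'c': node 16→17  emit P3@[69:72]

Result: [[6,3],[10,1],[14,3],[18,3],[22,1],[28,2],[28,5],[32,4],[37,0],[38,4],[43,4],[50,2],[50,5],[52,5],[54,4],[63,1],[69,2],[69,5],[72,3]]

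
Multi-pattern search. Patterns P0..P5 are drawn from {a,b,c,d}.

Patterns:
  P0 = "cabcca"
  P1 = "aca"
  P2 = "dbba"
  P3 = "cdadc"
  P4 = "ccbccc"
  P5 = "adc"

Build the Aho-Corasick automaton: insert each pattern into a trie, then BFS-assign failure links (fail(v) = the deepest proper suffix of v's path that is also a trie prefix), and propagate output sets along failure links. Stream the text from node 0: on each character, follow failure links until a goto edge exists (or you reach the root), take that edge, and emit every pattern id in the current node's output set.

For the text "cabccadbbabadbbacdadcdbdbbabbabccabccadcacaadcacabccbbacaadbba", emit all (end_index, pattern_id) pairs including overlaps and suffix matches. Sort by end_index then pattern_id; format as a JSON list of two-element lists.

Build automaton:
Trie nodes:
  n0 'ε': a→7 c→1 d→10
  n1 'c': a→2 c→18 d→14
  n2 'ca': b→3
  n3 'cab': c→4
  n4 'cabc': c→5
  n5 'cabcc': a→6
  n6 'cabcca': ·  ←P0
  n7 'a': c→8 d→23
  n8 'ac': a→9
  n9 'aca': ·  ←P1
  n10 'd': b→11
  n11 'db': b→12
  n12 'dbb': a→13
  n13 'dbba': ·  ←P2
  n14 'cd': a→15
  n15 'cda': d→16
  n16 'cdad': c→17
  n17 'cdadc': ·  ←P3
  n18 'cc': b→19
  n19 'ccb': c→20
  n20 'ccbc': c→21
  n21 'ccbcc': c→22
  n22 'ccbccc': ·  ←P4
  n23 'ad': c→24
  n24 'adc': ·  ←P5

BFS fail/out derivation:
  fail(1) 'c': from fail(0)=0 chase 'c': 0 ⇒ 0;  out=∅∪out(0)=∅
  fail(7) 'a': from fail(0)=0 chase 'a': 0 ⇒ 0;  out=∅∪out(0)=∅
  fail(10) 'd': from fail(0)=0 chase 'd': 0 ⇒ 0;  out=∅∪out(0)=∅
  fail(2) 'ca': from fail(1)=0 chase 'a': 0 ⇒ 7;  out=∅∪out(7)=∅
  fail(8) 'ac': from fail(7)=0 chase 'c': 0 ⇒ 1;  out=∅∪out(1)=∅
  fail(11) 'db': from fail(10)=0 chase 'b': 0 ⇒ 0;  out=∅∪out(0)=∅
  fail(14) 'cd': from fail(1)=0 chase 'd': 0 ⇒ 10;  out=∅∪out(10)=∅
  fail(18) 'cc': from fail(1)=0 chase 'c': 0 ⇒ 1;  out=∅∪out(1)=∅
  fail(23) 'ad': from fail(7)=0 chase 'd': 0 ⇒ 10;  out=∅∪out(10)=∅
  fail(3) 'cab': from fail(2)=7 chase 'b': 7→0 ⇒ 0;  out=∅∪out(0)=∅
  fail(9) 'aca': from fail(8)=1 chase 'a': 1 ⇒ 2;  out={1}∪out(2)={1}
  fail(12) 'dbb': from fail(11)=0 chase 'b': 0 ⇒ 0;  out=∅∪out(0)=∅
  fail(15) 'cda': from fail(14)=10 chase 'a': 10→0 ⇒ 7;  out=∅∪out(7)=∅
  fail(19) 'ccb': from fail(18)=1 chase 'b': 1→0 ⇒ 0;  out=∅∪out(0)=∅
  fail(24) 'adc': from fail(23)=10 chase 'c': 10→0 ⇒ 1;  out={5}∪out(1)={5}
  fail(4) 'cabc': from fail(3)=0 chase 'c': 0 ⇒ 1;  out=∅∪out(1)=∅
  fail(13) 'dbba': from fail(12)=0 chase 'a': 0 ⇒ 7;  out={2}∪out(7)={2}
  fail(16) 'cdad': from fail(15)=7 chase 'd': 7 ⇒ 23;  out=∅∪out(23)=∅
  fail(20) 'ccbc': from fail(19)=0 chase 'c': 0 ⇒ 1;  out=∅∪out(1)=∅
  fail(5) 'cabcc': from fail(4)=1 chase 'c': 1 ⇒ 18;  out=∅∪out(18)=∅
  fail(17) 'cdadc': from fail(16)=23 chase 'c': 23 ⇒ 24;  out={3}∪out(24)={3,5}
  fail(21) 'ccbcc': from fail(20)=1 chase 'c': 1 ⇒ 18;  out=∅∪out(18)=∅
  fail(6) 'cabcca': from fail(5)=18 chase 'a': 18→1 ⇒ 2;  out={0}∪out(2)={0}
  fail(22) 'ccbccc': from fail(21)=18 chase 'c': 18→1 ⇒ 18;  out={4}∪out(18)={4}

Run:
[0] read 'c'  n0⇒n1
[1] read 'a'  n1⇒n2
[2] read 'b'  n2⇒n3
[3] read 'c'  n3⇒n4
[4] read 'c'  n4⇒n5
[5] read 'a'  n5⇒n6  emit P0@[0:5]
[6] read 'd'  n6⇒n23 (fail-walked)
[7] read 'b'  n23⇒n11 (fail-walked)
[8] read 'b'  n11⇒n12
[9] read 'a'  n12⇒n13  emit P2@[6:9]
[10] read 'b'  n13⇒n0 (fail-walked)
[11] read 'a'  n0⇒n7
[12] read 'd'  n7⇒n23
[13] read 'b'  n23⇒n11 (fail-walked)
[14] read 'b'  n11⇒n12
[15] read 'a'  n12⇒n13  emit P2@[12:15]
[16] read 'c'  n13⇒n8 (fail-walked)
[17] read 'd'  n8⇒n14 (fail-walked)
[18] read 'a'  n14⇒n15
[19] read 'd'  n15⇒n16
[20] read 'c'  n16⇒n17  emit P3@[16:20],P5@[18:20]
[21] read 'd'  n17⇒n14 (fail-walked)
[22] read 'b'  n14⇒n11 (fail-walked)
[23] read 'd'  n11⇒n10 (fail-walked)
[24] read 'b'  n10⇒n11
[25] read 'b'  n11⇒n12
[26] read 'a'  n12⇒n13  emit P2@[23:26]
[27] read 'b'  n13⇒n0 (fail-walked)
[28] read 'b'  n0⇒n0
[29] read 'a'  n0⇒n7
[30] read 'b'  n7⇒n0 (fail-walked)
[31] read 'c'  n0⇒n1
[32] read 'c'  n1⇒n18
[33] read 'a'  n18⇒n2 (fail-walked)
[34] read 'b'  n2⇒n3
[35] read 'c'  n3⇒n4
[36] read 'c'  n4⇒n5
[37] read 'a'  n5⇒n6  emit P0@[32:37]
[38] read 'd'  n6⇒n23 (fail-walked)
[39] read 'c'  n23⇒n24  emit P5@[37:39]
[40] read 'a'  n24⇒n2 (fail-walked)
[41] read 'c'  n2⇒n8 (fail-walked)
[42] read 'a'  n8⇒n9  emit P1@[40:42]
[43] read 'a'  n9⇒n7 (fail-walked)
[44] read 'd'  n7⇒n23
[45] read 'c'  n23⇒n24  emit P5@[43:45]
[46] read 'a'  n24⇒n2 (fail-walked)
[47] read 'c'  n2⇒n8 (fail-walked)
[48] read 'a'  n8⇒n9  emit P1@[46:48]
[49] read 'b'  n9⇒n3 (fail-walked)
[50] read 'c'  n3⇒n4
[51] read 'c'  n4⇒n5
[52] read 'b'  n5⇒n19 (fail-walked)
[53] read 'b'  n19⇒n0 (fail-walked)
[54] read 'a'  n0⇒n7
[55] read 'c'  n7⇒n8
[56] read 'a'  n8⇒n9  emit P1@[54:56]
[57] read 'a'  n9⇒n7 (fail-walked)
[58] read 'd'  n7⇒n23
[59] read 'b'  n23⇒n11 (fail-walked)
[60] read 'b'  n11⇒n12
[61] read 'a'  n12⇒n13  emit P2@[58:61]

Result: [[5,0],[9,2],[15,2],[20,3],[20,5],[26,2],[37,0],[39,5],[42,1],[45,5],[48,1],[56,1],[61,2]]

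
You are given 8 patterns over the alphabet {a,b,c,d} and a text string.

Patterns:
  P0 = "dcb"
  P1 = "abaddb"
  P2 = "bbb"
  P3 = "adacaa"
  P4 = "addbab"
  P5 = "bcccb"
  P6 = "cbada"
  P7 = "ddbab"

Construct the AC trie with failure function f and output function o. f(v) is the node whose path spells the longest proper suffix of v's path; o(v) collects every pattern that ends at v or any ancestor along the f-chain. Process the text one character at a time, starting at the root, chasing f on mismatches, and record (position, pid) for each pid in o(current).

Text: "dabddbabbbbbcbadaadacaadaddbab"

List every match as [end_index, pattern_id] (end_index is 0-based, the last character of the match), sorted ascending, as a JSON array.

Construct AC machine:
Trie nodes:
  0='ε' goto a→4 b→10 c→26 d→1
  1='d' goto c→2 d→31
  2='dc' goto b→3
  3='dcb' goto ·  [P0 ends]
  4='a' goto b→5 d→13
  5='ab' goto a→6
  6='aba' goto d→7
  7='abad' goto d→8
  8='abadd' goto b→9
  9='abaddb' goto ·  [P1 ends]
  10='b' goto b→11 c→22
  11='bb' goto b→12
  12='bbb' goto ·  [P2 ends]
  13='ad' goto a→14 d→18
  14='ada' goto c→15
  15='adac' goto a→16
  16='adaca' goto a→17
  17='adacaa' goto ·  [P3 ends]
  18='add' goto b→19
  19='addb' goto a→20
  20='addba' goto b→21
  21='addbab' goto ·  [P4 ends]
  22='bc' goto c→23
  23='bcc' goto c→24
  24='bccc' goto b→25
  25='bcccb' goto ·  [P5 ends]
  26='c' goto b→27
  27='cb' goto a→28
  28='cba' goto d→29
  29='cbad' goto a→30
  30='cbada' goto ·  [P6 ends]
  31='dd' goto b→32
  32='ddb' goto a→33
  33='ddba' goto b→34
  34='ddbab' goto ·  [P7 ends]

Failure links (BFS by depth):
  n1('d'): parent n0 fail=0; on 'd' 0 → fail=0;  out ∅∪∅=∅
  n4('a'): parent n0 fail=0; on 'a' 0 → fail=0;  out ∅∪∅=∅
  n10('b'): parent n0 fail=0; on 'b' 0 → fail=0;  out ∅∪∅=∅
  n26('c'): parent n0 fail=0; on 'c' 0 → fail=0;  out ∅∪∅=∅
  n2('dc'): parent n1 fail=0; on 'c' 0 → fail=26;  out ∅∪∅=∅
  n5('ab'): parent n4 fail=0; on 'b' 0 → fail=10;  out ∅∪∅=∅
  n11('bb'): parent n10 fail=0; on 'b' 0 → fail=10;  out ∅∪∅=∅
  n13('ad'): parent n4 fail=0; on 'd' 0 → fail=1;  out ∅∪∅=∅
  n22('bc'): parent n10 fail=0; on 'c' 0 → fail=26;  out ∅∪∅=∅
  n27('cb'): parent n26 fail=0; on 'b' 0 → fail=10;  out ∅∪∅=∅
  n31('dd'): parent n1 fail=0; on 'd' 0 → fail=1;  out ∅∪∅=∅
  n3('dcb'): parent n2 fail=26; on 'b' 26 → fail=27;  out {0}∪∅={0}
  n6('aba'): parent n5 fail=10; on 'a' 10→0 → fail=4;  out ∅∪∅=∅
  n12('bbb'): parent n11 fail=10; on 'b' 10 → fail=11;  out {2}∪∅={2}
  n14('ada'): parent n13 fail=1; on 'a' 1→0 → fail=4;  out ∅∪∅=∅
  n18('add'): parent n13 fail=1; on 'd' 1 → fail=31;  out ∅∪∅=∅
  n23('bcc'): parent n22 fail=26; on 'c' 26→0 → fail=26;  out ∅∪∅=∅
  n28('cba'): parent n27 fail=10; on 'a' 10→0 → fail=4;  out ∅∪∅=∅
  n32('ddb'): parent n31 fail=1; on 'b' 1→0 → fail=10;  out ∅∪∅=∅
  n7('abad'): parent n6 fail=4; on 'd' 4 → fail=13;  out ∅∪∅=∅
  n15('adac'): parent n14 fail=4; on 'c' 4→0 → fail=26;  out ∅∪∅=∅
  n19('addb'): parent n18 fail=31; on 'b' 31 → fail=32;  out ∅∪∅=∅
  n24('bccc'): parent n23 fail=26; on 'c' 26→0 → fail=26;  out ∅∪∅=∅
  n29('cbad'): parent n28 fail=4; on 'd' 4 → fail=13;  out ∅∪∅=∅
  n33('ddba'): parent n32 fail=10; on 'a' 10→0 → fail=4;  out ∅∪∅=∅
  n8('abadd'): parent n7 fail=13; on 'd' 13 → fail=18;  out ∅∪∅=∅
  n16('adaca'): parent n15 fail=26; on 'a' 26→0 → fail=4;  out ∅∪∅=∅
  n20('addba'): parent n19 fail=32; on 'a' 32 → fail=33;  out ∅∪∅=∅
  n25('bcccb'): parent n24 fail=26; on 'b' 26 → fail=27;  out {5}∪∅={5}
  n30('cbada'): parent n29 fail=13; on 'a' 13 → fail=14;  out {6}∪∅={6}
  n34('ddbab'): parent n33 fail=4; on 'b' 4 → fail=5;  out {7}∪∅={7}
  n9('abaddb'): parent n8 fail=18; on 'b' 18 → fail=19;  out {1}∪∅={1}
  n17('adacaa'): parent n16 fail=4; on 'a' 4→0 → fail=4;  out {3}∪∅={3}
  n21('addbab'): parent n20 fail=33; on 'b' 33 → fail=34;  out {4}∪{7}={4,7}

Run:
i=0 'd': node 0→1
i=1 'a': node 1→4 (via fail)
i=2 'b': node 4→5
i=3 'd': node 5→1 (via fail)
i=4 'd': node 1→31
i=5 'b': node 31→32
i=6 'a': node 32→33
i=7 'b': node 33→34  → match P7@[3:7]
i=8 'b': node 34→11 (via fail)
i=9 'b': node 11→12  → match P2@[7:9]
i=10 'b': node 12→12 (via fail)  → match P2@[8:10]
i=11 'b': node 12→12 (via fail)  → match P2@[9:11]
i=12 'c': node 12→22 (via fail)
i=13 'b': node 22→27 (via fail)
i=14 'a': node 27→28
i=15 'd': node 28→29
i=16 'a': node 29→30  → match P6@[12:16]
i=17 'a': node 30→4 (via fail)
i=18 'd': node 4→13
i=19 'a': node 13→14
i=20 'c': node 14→15
i=21 'a': node 15→16
i=22 'a': node 16→17  → match P3@[17:22]
i=23 'd': node 17→13 (via fail)
i=24 'a': node 13→14
i=25 'd': node 14→13 (via fail)
i=26 'd': node 13→18
i=27 'b': node 18→19
i=28 'a': node 19→20
i=29 'b': node 20→21  → match P4@[24:29],P7@[25:29]

Matches: [[7,7],[9,2],[10,2],[11,2],[16,6],[22,3],[29,4],[29,7]]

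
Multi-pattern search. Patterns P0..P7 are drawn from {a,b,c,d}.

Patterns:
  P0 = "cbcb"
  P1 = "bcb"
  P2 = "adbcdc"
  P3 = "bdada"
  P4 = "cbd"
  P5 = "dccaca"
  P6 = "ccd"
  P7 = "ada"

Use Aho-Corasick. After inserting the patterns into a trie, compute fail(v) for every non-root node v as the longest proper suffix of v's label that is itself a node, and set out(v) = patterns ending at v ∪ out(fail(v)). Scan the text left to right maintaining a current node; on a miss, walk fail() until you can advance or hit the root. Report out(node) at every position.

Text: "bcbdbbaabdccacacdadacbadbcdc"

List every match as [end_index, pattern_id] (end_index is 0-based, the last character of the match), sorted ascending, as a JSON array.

Build:
Trie (insert patterns):
  0='ε' goto a→8 b→5 c→1 d→19
  1='c' goto b→2 c→25
  2='cb' goto c→3 d→18
  3='cbc' goto b→4
  4='cbcb' goto ·  [P0 ends]
  5='b' goto c→6 d→14
  6='bc' goto b→7
  7='bcb' goto ·  [P1 ends]
  8='a' goto d→9
  9='ad' goto a→27 b→10
  10='adb' goto c→11
  11='adbc' goto d→12
  12='adbcd' goto c→13
  13='adbcdc' goto ·  [P2 ends]
  14='bd' goto a→15
  15='bda' goto d→16
  16='bdad' goto a→17
  17='bdada' goto ·  [P3 ends]
  18='cbd' goto ·  [P4 ends]
  19='d' goto c→20
  20='dc' goto c→21
  21='dcc' goto a→22
  22='dcca' goto c→23
  23='dccac' goto a→24
  24='dccaca' goto ·  [P5 ends]
  25='cc' goto d→26
  26='ccd' goto ·  [P6 ends]
  27='ada' goto ·  [P7 ends]

Failure links (BFS by depth):
  fail(1) 'c': from fail(0)=0 chase 'c': 0 ⇒ 0;  out=∅∪out(0)=∅
  fail(5) 'b': from fail(0)=0 chase 'b': 0 ⇒ 0;  out=∅∪out(0)=∅
  fail(8) 'a': from fail(0)=0 chase 'a': 0 ⇒ 0;  out=∅∪out(0)=∅
  fail(19) 'd': from fail(0)=0 chase 'd': 0 ⇒ 0;  out=∅∪out(0)=∅
  fail(2) 'cb': from fail(1)=0 chase 'b': 0 ⇒ 5;  out=∅∪out(5)=∅
  fail(6) 'bc': from fail(5)=0 chase 'c': 0 ⇒ 1;  out=∅∪out(1)=∅
  fail(9) 'ad': from fail(8)=0 chase 'd': 0 ⇒ 19;  out=∅∪out(19)=∅
  fail(14) 'bd': from fail(5)=0 chase 'd': 0 ⇒ 19;  out=∅∪out(19)=∅
  fail(20) 'dc': from fail(19)=0 chase 'c': 0 ⇒ 1;  out=∅∪out(1)=∅
  fail(25) 'cc': from fail(1)=0 chase 'c': 0 ⇒ 1;  out=∅∪out(1)=∅
  fail(3) 'cbc': from fail(2)=5 chase 'c': 5 ⇒ 6;  out=∅∪out(6)=∅
  fail(7) 'bcb': from fail(6)=1 chase 'b': 1 ⇒ 2;  out={1}∪out(2)={1}
  fail(10) 'adb': from fail(9)=19 chase 'b': 19→0 ⇒ 5;  out=∅∪out(5)=∅
  fail(15) 'bda': from fail(14)=19 chase 'a': 19→0 ⇒ 8;  out=∅∪out(8)=∅
  fail(18) 'cbd': from fail(2)=5 chase 'd': 5 ⇒ 14;  out={4}∪out(14)={4}
  fail(21) 'dcc': from fail(20)=1 chase 'c': 1 ⇒ 25;  out=∅∪out(25)=∅
  fail(26) 'ccd': from fail(25)=1 chase 'd': 1→0 ⇒ 19;  out={6}∪out(19)={6}
  fail(27) 'ada': from fail(9)=19 chase 'a': 19→0 ⇒ 8;  out={7}∪out(8)={7}
  fail(4) 'cbcb': from fail(3)=6 chase 'b': 6 ⇒ 7;  out={0}∪out(7)={0,1}
  fail(11) 'adbc': from fail(10)=5 chase 'c': 5 ⇒ 6;  out=∅∪out(6)=∅
  fail(16) 'bdad': from fail(15)=8 chase 'd': 8 ⇒ 9;  out=∅∪out(9)=∅
  fail(22) 'dcca': from fail(21)=25 chase 'a': 25→1→0 ⇒ 8;  out=∅∪out(8)=∅
  fail(12) 'adbcd': from fail(11)=6 chase 'd': 6→1→0 ⇒ 19;  out=∅∪out(19)=∅
  fail(17) 'bdada': from fail(16)=9 chase 'a': 9 ⇒ 27;  out={3}∪out(27)={3,7}
  fail(23) 'dccac': from fail(22)=8 chase 'c': 8→0 ⇒ 1;  out=∅∪out(1)=∅
  fail(13) 'adbcdc': from fail(12)=19 chase 'c': 19 ⇒ 20;  out={2}∪out(20)={2}
  fail(24) 'dccaca': from fail(23)=1 chase 'a': 1→0 ⇒ 8;  out={5}∪out(8)={5}

Scan:
i=0 'b': node 0→5
i=1 'c': node 5→6
i=2 'b': node 6→7  emit P1@[0:2]
i=3 'd': node 7→18 (via fail)  emit P4@[1:3]
i=4 'b': node 18→5 (via fail)
i=5 'b': node 5→5 (via fail)
i=6 'a': node 5→8 (via fail)
i=7 'a': node 8→8 (via fail)
i=8 'b': node 8→5 (via fail)
i=9 'd': node 5→14
i=10 'c': node 14→20 (via fail)
i=11 'c': node 20→21
i=12 'a': node 21→22
i=13 'c': node 22→23
i=14 'a': node 23→24  emit P5@[9:14]
i=15 'c': node 24→1 (via fail)
i=16 'd': node 1→19 (via fail)
i=17 'a': node 19→8 (via fail)
i=18 'd': node 8→9
i=19 'a': node 9→27  emit P7@[17:19]
i=20 'c': node 27→1 (via fail)
i=21 'b': node 1→2
i=22 'a': node 2→8 (via fail)
i=23 'd': node 8→9
i=24 'b': node 9→10
i=25 'c': node 10→11
i=26 'd': node 11→12
i=27 'c': node 12→13  emit P2@[22:27]

Matches: [[2,1],[3,4],[14,5],[19,7],[27,2]]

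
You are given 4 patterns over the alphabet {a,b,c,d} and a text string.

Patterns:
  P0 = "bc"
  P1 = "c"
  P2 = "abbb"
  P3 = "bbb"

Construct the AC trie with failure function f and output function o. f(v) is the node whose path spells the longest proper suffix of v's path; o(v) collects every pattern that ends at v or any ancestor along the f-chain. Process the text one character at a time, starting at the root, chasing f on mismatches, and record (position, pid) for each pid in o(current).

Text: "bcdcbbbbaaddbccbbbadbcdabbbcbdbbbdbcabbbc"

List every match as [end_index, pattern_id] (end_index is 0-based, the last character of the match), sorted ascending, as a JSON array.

Build automaton:
Trie (insert patterns):
  n0 'ε': a→4 b→1 c→3
  n1 'b': b→8 c→2
  n2 'bc': ·  [P0 ends]
  n3 'c': ·  [P1 ends]
  n4 'a': b→5
  n5 'ab': b→6
  n6 'abb': b→7
  n7 'abbb': ·  [P2 ends]
  n8 'bb': b→9
  n9 'bbb': ·  [P3 ends]

BFS fail/out derivation:
  n1('b'): parent n0 fail=0; on 'b' 0 → fail=0;  out ∅∪∅=∅
  n3('c'): parent n0 fail=0; on 'c' 0 → fail=0;  out {1}∪∅={1}
  n4('a'): parent n0 fail=0; on 'a' 0 → fail=0;  out ∅∪∅=∅
  n2('bc'): parent n1 fail=0; on 'c' 0 → fail=3;  out {0}∪{1}={0,1}
  n5('ab'): parent n4 fail=0; on 'b' 0 → fail=1;  out ∅∪∅=∅
  n8('bb'): parent n1 fail=0; on 'b' 0 → fail=1;  out ∅∪∅=∅
  n6('abb'): parent n5 fail=1; on 'b' 1 → fail=8;  out ∅∪∅=∅
  n9('bbb'): parent n8 fail=1; on 'b' 1 → fail=8;  out {3}∪∅={3}
  n7('abbb'): parent n6 fail=8; on 'b' 8 → fail=9;  out {2}∪{3}={2,3}

Scan:
i=0 'b': node 0→1
i=1 'c': node 1→2  emit P0@[0:1],P1@[1:1]
i=2 'd': node 2→0 (via fail)
i=3 'c': node 0→3  emit P1@[3:3]
i=4 'b': node 3→1 (via fail)
i=5 'b': node 1→8
i=6 'b': node 8→9  emit P3@[4:6]
i=7 'b': node 9→9 (via fail)  emit P3@[5:7]
i=8 'a': node 9→4 (via fail)
i=9 'a': node 4→4 (via fail)
i=10 'd': node 4→0 (via fail)
i=11 'd': node 0→0
i=12 'b': node 0→1
i=13 'c': node 1→2  emit P0@[12:13],P1@[13:13]
i=14 'c': node 2→3 (via fail)  emit P1@[14:14]
i=15 'b': node 3→1 (via fail)
i=16 'b': node 1→8
i=17 'b': node 8→9  emit P3@[15:17]
i=18 'a': node 9→4 (via fail)
i=19 'd': node 4→0 (via fail)
i=20 'b': node 0→1
i=21 'c': node 1→2  emit P0@[20:21],P1@[21:21]
i=22 'd': node 2→0 (via fail)
i=23 'a': node 0→4
i=24 'b': node 4→5
i=25 'b': node 5→6
i=26 'b': node 6→7  emit P2@[23:26],P3@[24:26]
i=27 'c': node 7→2 (via fail)  emit P0@[26:27],P1@[27:27]
i=28 'b': node 2→1 (via fail)
i=29 'd': node 1→0 (via fail)
i=30 'b': node 0→1
i=31 'b': node 1→8
i=32 'b': node 8→9  emit P3@[30:32]
i=33 'd': node 9→0 (via fail)
i=34 'b': node 0→1
i=35 'c': node 1→2  emit P0@[34:35],P1@[35:35]
i=36 'a': node 2→4 (via fail)
i=37 'b': node 4→5
i=38 'b': node 5→6
i=39 'b': node 6→7  emit P2@[36:39],P3@[37:39]
i=40 'c': node 7→2 (via fail)  emit P0@[39:40],P1@[40:40]

Matches: [[1,0],[1,1],[3,1],[6,3],[7,3],[13,0],[13,1],[14,1],[17,3],[21,0],[21,1],[26,2],[26,3],[27,0],[27,1],[32,3],[35,0],[35,1],[39,2],[39,3],[40,0],[40,1]]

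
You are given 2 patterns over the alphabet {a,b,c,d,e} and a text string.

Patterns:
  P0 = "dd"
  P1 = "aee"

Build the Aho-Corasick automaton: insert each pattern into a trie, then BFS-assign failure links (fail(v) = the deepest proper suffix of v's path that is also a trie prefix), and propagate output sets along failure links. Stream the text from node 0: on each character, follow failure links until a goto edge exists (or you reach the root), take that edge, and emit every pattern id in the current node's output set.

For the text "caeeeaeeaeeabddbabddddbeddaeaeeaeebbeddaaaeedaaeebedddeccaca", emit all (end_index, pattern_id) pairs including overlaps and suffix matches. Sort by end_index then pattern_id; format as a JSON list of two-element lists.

Build automaton:
Trie nodes:
  0='ε' goto a→3 d→1
  1='d' goto d→2
  2='dd' goto ·  ←P0
  3='a' goto e→4
  4='ae' goto e→5
  5='aee' goto ·  ←P1

BFS fail/out derivation:
  n1('d'): parent n0 fail=0; on 'd' 0 → fail=0;  out ∅∪∅=∅
  n3('a'): parent n0 fail=0; on 'a' 0 → fail=0;  out ∅∪∅=∅
  n2('dd'): parent n1 fail=0; on 'd' 0 → fail=1;  out {0}∪∅={0}
  n4('ae'): parent n3 fail=0; on 'e' 0 → fail=0;  out ∅∪∅=∅
  n5('aee'): parent n4 fail=0; on 'e' 0 → fail=0;  out {1}∪∅={1}

Scan:
pos 0 'c': at 0
pos 1 'a': at 3
pos 2 'e': at 4
pos 3 'e': at 5  → match P1@[1:3]
pos 4 'e': at 0 ·f
pos 5 'a': at 3
pos 6 'e': at 4
pos 7 'e': at 5  → match P1@[5:7]
pos 8 'a': at 3 ·f
pos 9 'e': at 4
pos 10 'e': at 5  → match P1@[8:10]
pos 11 'a': at 3 ·f
pos 12 'b': at 0 ·f
pos 13 'd': at 1
pos 14 'd': at 2  → match P0@[13:14]
pos 15 'b': at 0 ·f
pos 16 'a': at 3
pos 17 'b': at 0 ·f
pos 18 'd': at 1
pos 19 'd': at 2  → match P0@[18:19]
pos 20 'd': at 2 ·f  → match P0@[19:20]
pos 21 'd': at 2 ·f  → match P0@[20:21]
pos 22 'b': at 0 ·f
pos 23 'e': at 0
pos 24 'd': at 1
pos 25 'd': at 2  → match P0@[24:25]
pos 26 'a': at 3 ·f
pos 27 'e': at 4
pos 28 'a': at 3 ·f
pos 29 'e': at 4
pos 30 'e': at 5  → match P1@[28:30]
pos 31 'a': at 3 ·f
pos 32 'e': at 4
pos 33 'e': at 5  → match P1@[31:33]
pos 34 'b': at 0 ·f
pos 35 'b': at 0
pos 36 'e': at 0
pos 37 'd': at 1
pos 38 'd': at 2  → match P0@[37:38]
pos 39 'a': at 3 ·f
pos 40 'a': at 3 ·f
pos 41 'a': at 3 ·f
pos 42 'e': at 4
pos 43 'e': at 5  → match P1@[41:43]
pos 44 'd': at 1 ·f
pos 45 'a': at 3 ·f
pos 46 'a': at 3 ·f
pos 47 'e': at 4
pos 48 'e': at 5  → match P1@[46:48]
pos 49 'b': at 0 ·f
pos 50 'e': at 0
pos 51 'd': at 1
pos 52 'd': at 2  → match P0@[51:52]
pos 53 'd': at 2 ·f  → match P0@[52:53]
pos 54 'e': at 0 ·f
pos 55 'c': at 0
pos 56 'c': at 0
pos 57 'a': at 3
pos 58 'c': at 0 ·f
pos 59 'a': at 3

Matches: [[3,1],[7,1],[10,1],[14,0],[19,0],[20,0],[21,0],[25,0],[30,1],[33,1],[38,0],[43,1],[48,1],[52,0],[53,0]]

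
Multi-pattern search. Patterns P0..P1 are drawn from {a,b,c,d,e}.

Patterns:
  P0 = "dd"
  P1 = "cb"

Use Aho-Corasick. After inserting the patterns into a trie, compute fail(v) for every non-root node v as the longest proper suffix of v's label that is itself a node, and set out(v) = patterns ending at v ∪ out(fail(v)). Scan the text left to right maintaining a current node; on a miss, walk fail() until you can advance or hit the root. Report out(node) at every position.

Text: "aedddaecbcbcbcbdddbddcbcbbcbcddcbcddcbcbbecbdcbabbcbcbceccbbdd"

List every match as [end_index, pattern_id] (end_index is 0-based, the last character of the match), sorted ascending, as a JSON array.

Build:
Trie (insert patterns):
  0='ε' goto c→3 d→1
  1='d' goto d→2
  2='dd' goto ·  [P0 ends]
  3='c' goto b→4
  4='cb' goto ·  [P1 ends]

BFS fail/out derivation:
  fail(1) 'd': from fail(0)=0 chase 'd': 0 ⇒ 0;  out=∅∪out(0)=∅
  fail(3) 'c': from fail(0)=0 chase 'c': 0 ⇒ 0;  out=∅∪out(0)=∅
  fail(2) 'dd': from fail(1)=0 chase 'd': 0 ⇒ 1;  out={0}∪out(1)={0}
  fail(4) 'cb': from fail(3)=0 chase 'b': 0 ⇒ 0;  out={1}∪out(0)={1}

Scan:
[0] read 'a'  n0⇒n0
[1] read 'e'  n0⇒n0
[2] read 'd'  n0⇒n1
[3] read 'd'  n1⇒n2  → match P0@[2:3]
[4] read 'd'  n2⇒n2 (via fail)  → match P0@[3:4]
[5] read 'a'  n2⇒n0 (via fail)
[6] read 'e'  n0⇒n0
[7] read 'c'  n0⇒n3
[8] read 'b'  n3⇒n4  → match P1@[7:8]
[9] read 'c'  n4⇒n3 (via fail)
[10] read 'b'  n3⇒n4  → match P1@[9:10]
[11] read 'c'  n4⇒n3 (via fail)
[12] read 'b'  n3⇒n4  → match P1@[11:12]
[13] read 'c'  n4⇒n3 (via fail)
[14] read 'b'  n3⇒n4  → match P1@[13:14]
[15] read 'd'  n4⇒n1 (via fail)
[16] read 'd'  n1⇒n2  → match P0@[15:16]
[17] read 'd'  n2⇒n2 (via fail)  → match P0@[16:17]
[18] read 'b'  n2⇒n0 (via fail)
[19] read 'd'  n0⇒n1
[20] read 'd'  n1⇒n2  → match P0@[19:20]
[21] read 'c'  n2⇒n3 (via fail)
[22] read 'b'  n3⇒n4  → match P1@[21:22]
[23] read 'c'  n4⇒n3 (via fail)
[24] read 'b'  n3⇒n4  → match P1@[23:24]
[25] read 'b'  n4⇒n0 (via fail)
[26] read 'c'  n0⇒n3
[27] read 'b'  n3⇒n4  → match P1@[26:27]
[28] read 'c'  n4⇒n3 (via fail)
[29] read 'd'  n3⇒n1 (via fail)
[30] read 'd'  n1⇒n2  → match P0@[29:30]
[31] read 'c'  n2⇒n3 (via fail)
[32] read 'b'  n3⇒n4  → match P1@[31:32]
[33] read 'c'  n4⇒n3 (via fail)
[34] read 'd'  n3⇒n1 (via fail)
[35] read 'd'  n1⇒n2  → match P0@[34:35]
[36] read 'c'  n2⇒n3 (via fail)
[37] read 'b'  n3⇒n4  → match P1@[36:37]
[38] read 'c'  n4⇒n3 (via fail)
[39] read 'b'  n3⇒n4  → match P1@[38:39]
[40] read 'b'  n4⇒n0 (via fail)
[41] read 'e'  n0⇒n0
[42] read 'c'  n0⇒n3
[43] read 'b'  n3⇒n4  → match P1@[42:43]
[44] read 'd'  n4⇒n1 (via fail)
[45] read 'c'  n1⇒n3 (via fail)
[46] read 'b'  n3⇒n4  → match P1@[45:46]
[47] read 'a'  n4⇒n0 (via fail)
[48] read 'b'  n0⇒n0
[49] read 'b'  n0⇒n0
[50] read 'c'  n0⇒n3
[51] read 'b'  n3⇒n4  → match P1@[50:51]
[52] read 'c'  n4⇒n3 (via fail)
[53] read 'b'  n3⇒n4  → match P1@[52:53]
[54] read 'c'  n4⇒n3 (via fail)
[55] read 'e'  n3⇒n0 (via fail)
[56] read 'c'  n0⇒n3
[57] read 'c'  n3⇒n3 (via fail)
[58] read 'b'  n3⇒n4  → match P1@[57:58]
[59] read 'b'  n4⇒n0 (via fail)
[60] read 'd'  n0⇒n1
[61] read 'd'  n1⇒n2  → match P0@[60:61]

Matches: [[3,0],[4,0],[8,1],[10,1],[12,1],[14,1],[16,0],[17,0],[20,0],[22,1],[24,1],[27,1],[30,0],[32,1],[35,0],[37,1],[39,1],[43,1],[46,1],[51,1],[53,1],[58,1],[61,0]]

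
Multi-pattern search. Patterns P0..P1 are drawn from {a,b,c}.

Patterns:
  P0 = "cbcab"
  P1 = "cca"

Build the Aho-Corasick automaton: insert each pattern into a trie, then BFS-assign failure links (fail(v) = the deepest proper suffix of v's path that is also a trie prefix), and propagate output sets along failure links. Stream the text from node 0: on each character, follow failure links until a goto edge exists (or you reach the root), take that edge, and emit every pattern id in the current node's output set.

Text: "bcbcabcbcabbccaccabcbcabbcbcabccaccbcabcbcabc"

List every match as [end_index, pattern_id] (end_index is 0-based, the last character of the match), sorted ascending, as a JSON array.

Build:
Trie nodes:
  n0 'ε': c→1
  n1 'c': b→2 c→6
  n2 'cb': c→3
  n3 'cbc': a→4
  n4 'cbca': b→5
  n5 'cbcab': ·  [P0 ends]
  n6 'cc': a→7
  n7 'cca': ·  [P1 ends]

Failure links (BFS by depth):
  fail(1) 'c': from fail(0)=0 chase 'c': 0 ⇒ 0;  out=∅∪out(0)=∅
  fail(2) 'cb': from fail(1)=0 chase 'b': 0 ⇒ 0;  out=∅∪out(0)=∅
  fail(6) 'cc': from fail(1)=0 chase 'c': 0 ⇒ 1;  out=∅∪out(1)=∅
  fail(3) 'cbc': from fail(2)=0 chase 'c': 0 ⇒ 1;  out=∅∪out(1)=∅
  fail(7) 'cca': from fail(6)=1 chase 'a': 1→0 ⇒ 0;  out={1}∪out(0)={1}
  fail(4) 'cbca': from fail(3)=1 chase 'a': 1→0 ⇒ 0;  out=∅∪out(0)=∅
  fail(5) 'cbcab': from fail(4)=0 chase 'b': 0 ⇒ 0;  out={0}∪out(0)={0}

Scan:
i=0 'b': node 0→0
i=1 'c': node 0→1
i=2 'b': node 1→2
i=3 'c': node 2→3
i=4 'a': node 3→4
i=5 'b': node 4→5  → match P0@[1:5]
i=6 'c': node 5→1 ·f
i=7 'b': node 1→2
i=8 'c': node 2→3
i=9 'a': node 3→4
i=10 'b': node 4→5  → match P0@[6:10]
i=11 'b': node 5→0 ·f
i=12 'c': node 0→1
i=13 'c': node 1→6
i=14 'a': node 6→7  → match P1@[12:14]
i=15 'c': node 7→1 ·f
i=16 'c': node 1→6
i=17 'a': node 6→7  → match P1@[15:17]
i=18 'b': node 7→0 ·f
i=19 'c': node 0→1
i=20 'b': node 1→2
i=21 'c': node 2→3
i=22 'a': node 3→4
i=23 'b': node 4→5  → match P0@[19:23]
i=24 'b': node 5→0 ·f
i=25 'c': node 0→1
i=26 'b': node 1→2
i=27 'c': node 2→3
i=28 'a': node 3→4
i=29 'b': node 4→5  → match P0@[25:29]
i=30 'c': node 5→1 ·f
i=31 'c': node 1→6
i=32 'a': node 6→7  → match P1@[30:32]
i=33 'c': node 7→1 ·f
i=34 'c': node 1→6
i=35 'b': node 6→2 ·f
i=36 'c': node 2→3
i=37 'a': node 3→4
i=38 'b': node 4→5  → match P0@[34:38]
i=39 'c': node 5→1 ·f
i=40 'b': node 1→2
i=41 'c': node 2→3
i=42 'a': node 3→4
i=43 'b': node 4→5  → match P0@[39:43]
i=44 'c': node 5→1 ·f

Result: [[5,0],[10,0],[14,1],[17,1],[23,0],[29,0],[32,1],[38,0],[43,0]]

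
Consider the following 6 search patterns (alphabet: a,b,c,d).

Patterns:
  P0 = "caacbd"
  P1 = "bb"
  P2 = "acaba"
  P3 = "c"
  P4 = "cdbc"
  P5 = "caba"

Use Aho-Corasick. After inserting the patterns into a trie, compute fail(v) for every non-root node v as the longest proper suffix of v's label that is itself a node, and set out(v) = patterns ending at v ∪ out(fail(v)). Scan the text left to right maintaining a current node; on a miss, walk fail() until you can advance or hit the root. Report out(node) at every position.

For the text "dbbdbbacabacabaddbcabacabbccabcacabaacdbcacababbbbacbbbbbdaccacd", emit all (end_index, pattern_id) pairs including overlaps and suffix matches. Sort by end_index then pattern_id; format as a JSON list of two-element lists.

Build automaton:
Trie (insert patterns):
  0='ε' goto a→9 b→7 c→1
  1='c' goto a→2 d→14  ←P3
  2='ca' goto a→3 b→17
  3='caa' goto c→4
  4='caac' goto b→5
  5='caacb' goto d→6
  6='caacbd' goto ·  ←P0
  7='b' goto b→8
  8='bb' goto ·  ←P1
  9='a' goto c→10
  10='ac' goto a→11
  11='aca' goto b→12
  12='acab' goto a→13
  13='acaba' goto ·  ←P2
  14='cd' goto b→15
  15='cdb' goto c→16
  16='cdbc' goto ·  ←P4
  17='cab' goto a→18
  18='caba' goto ·  ←P5

BFS fail/out derivation:
  fail(1) 'c': from fail(0)=0 chase 'c': 0 ⇒ 0;  out={3}∪out(0)={3}
  fail(7) 'b': from fail(0)=0 chase 'b': 0 ⇒ 0;  out=∅∪out(0)=∅
  fail(9) 'a': from fail(0)=0 chase 'a': 0 ⇒ 0;  out=∅∪out(0)=∅
  fail(2) 'ca': from fail(1)=0 chase 'a': 0 ⇒ 9;  out=∅∪out(9)=∅
  fail(8) 'bb': from fail(7)=0 chase 'b': 0 ⇒ 7;  out={1}∪out(7)={1}
  fail(10) 'ac': from fail(9)=0 chase 'c': 0 ⇒ 1;  out=∅∪out(1)={3}
  fail(14) 'cd': from fail(1)=0 chase 'd': 0 ⇒ 0;  out=∅∪out(0)=∅
  fail(3) 'caa': from fail(2)=9 chase 'a': 9→0 ⇒ 9;  out=∅∪out(9)=∅
  fail(11) 'aca': from fail(10)=1 chase 'a': 1 ⇒ 2;  out=∅∪out(2)=∅
  fail(15) 'cdb': from fail(14)=0 chase 'b': 0 ⇒ 7;  out=∅∪out(7)=∅
  fail(17) 'cab': from fail(2)=9 chase 'b': 9→0 ⇒ 7;  out=∅∪out(7)=∅
  fail(4) 'caac': from fail(3)=9 chase 'c': 9 ⇒ 10;  out=∅∪out(10)={3}
  fail(12) 'acab': from fail(11)=2 chase 'b': 2 ⇒ 17;  out=∅∪out(17)=∅
  fail(16) 'cdbc': from fail(15)=7 chase 'c': 7→0 ⇒ 1;  out={4}∪out(1)={3,4}
  fail(18) 'caba': from fail(17)=7 chase 'a': 7→0 ⇒ 9;  out={5}∪out(9)={5}
  fail(5) 'caacb': from fail(4)=10 chase 'b': 10→1→0 ⇒ 7;  out=∅∪out(7)=∅
  fail(13) 'acaba': from fail(12)=17 chase 'a': 17 ⇒ 18;  out={2}∪out(18)={2,5}
  fail(6) 'caacbd': from fail(5)=7 chase 'd': 7→0 ⇒ 0;  out={0}∪out(0)={0}

Scan:
i=0 'd': node 0→0
i=1 'b': node 0→7
i=2 'b': node 7→8  ** P1@[1:2]
i=3 'd': node 8→0 (fail-walked)
i=4 'b': node 0→7
i=5 'b': node 7→8  ** P1@[4:5]
i=6 'a': node 8→9 (fail-walked)
i=7 'c': node 9→10  ** P3@[7:7]
i=8 'a': node 10→11
i=9 'b': node 11→12
i=10 'a': node 12→13  ** P2@[6:10],P5@[7:10]
i=11 'c': node 13→10 (fail-walked)  ** P3@[11:11]
i=12 'a': node 10→11
i=13 'b': node 11→12
i=14 'a': node 12→13  ** P2@[10:14],P5@[11:14]
i=15 'd': node 13→0 (fail-walked)
i=16 'd': node 0→0
i=17 'b': node 0→7
i=18 'c': node 7→1 (fail-walked)  ** P3@[18:18]
i=19 'a': node 1→2
i=20 'b': node 2→17
i=21 'a': node 17→18  ** P5@[18:21]
i=22 'c': node 18→10 (fail-walked)  ** P3@[22:22]
i=23 'a': node 10→11
i=24 'b': node 11→12
i=25 'b': node 12→8 (fail-walked)  ** P1@[24:25]
i=26 'c': node 8→1 (fail-walked)  ** P3@[26:26]
i=27 'c': node 1→1 (fail-walked)  ** P3@[27:27]
i=28 'a': node 1→2
i=29 'b': node 2→17
i=30 'c': node 17→1 (fail-walked)  ** P3@[30:30]
i=31 'a': node 1→2
i=32 'c': node 2→10 (fail-walked)  ** P3@[32:32]
i=33 'a': node 10→11
i=34 'b': node 11→12
i=35 'a': node 12→13  ** P2@[31:35],P5@[32:35]
i=36 'a': node 13→9 (fail-walked)
i=37 'c': node 9→10  ** P3@[37:37]
i=38 'd': node 10→14 (fail-walked)
i=39 'b': node 14→15
i=40 'c': node 15→16  ** P3@[40:40],P4@[37:40]
i=41 'a': node 16→2 (fail-walked)
i=42 'c': node 2→10 (fail-walked)  ** P3@[42:42]
i=43 'a': node 10→11
i=44 'b': node 11→12
i=45 'a': node 12→13  ** P2@[41:45],P5@[42:45]
i=46 'b': node 13→7 (fail-walked)
i=47 'b': node 7→8  ** P1@[46:47]
i=48 'b': node 8→8 (fail-walked)  ** P1@[47:48]
i=49 'b': node 8→8 (fail-walked)  ** P1@[48:49]
i=50 'a': node 8→9 (fail-walked)
i=51 'c': node 9→10  ** P3@[51:51]
i=52 'b': node 10→7 (fail-walked)
i=53 'b': node 7→8  ** P1@[52:53]
i=54 'b': node 8→8 (fail-walked)  ** P1@[53:54]
i=55 'b': node 8→8 (fail-walked)  ** P1@[54:55]
i=56 'b': node 8→8 (fail-walked)  ** P1@[55:56]
i=57 'd': node 8→0 (fail-walked)
i=58 'a': node 0→9
i=59 'c': node 9→10  ** P3@[59:59]
i=60 'c': node 10→1 (fail-walked)  ** P3@[60:60]
i=61 'a': node 1→2
i=62 'c': node 2→10 (fail-walked)  ** P3@[62:62]
i=63 'd': node 10→14 (fail-walked)

Result: [[2,1],[5,1],[7,3],[10,2],[10,5],[11,3],[14,2],[14,5],[18,3],[21,5],[22,3],[25,1],[26,3],[27,3],[30,3],[32,3],[35,2],[35,5],[37,3],[40,3],[40,4],[42,3],[45,2],[45,5],[47,1],[48,1],[49,1],[51,3],[53,1],[54,1],[55,1],[56,1],[59,3],[60,3],[62,3]]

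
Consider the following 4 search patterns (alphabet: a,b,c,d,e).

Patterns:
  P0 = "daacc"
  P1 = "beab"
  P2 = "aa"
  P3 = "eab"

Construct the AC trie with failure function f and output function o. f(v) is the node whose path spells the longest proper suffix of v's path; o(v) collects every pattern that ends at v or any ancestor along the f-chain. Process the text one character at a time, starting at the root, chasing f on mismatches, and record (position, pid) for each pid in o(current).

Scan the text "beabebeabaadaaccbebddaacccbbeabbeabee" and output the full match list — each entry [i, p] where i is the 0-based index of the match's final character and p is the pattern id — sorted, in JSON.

Build:
Trie (insert patterns):
  0='ε' goto a→10 b→6 d→1 e→12
  1='d' goto a→2
  2='da' goto a→3
  3='daa' goto c→4
  4='daac' goto c→5
  5='daacc' goto ·  ←P0
  6='b' goto e→7
  7='be' goto a→8
  8='bea' goto b→9
  9='beab' goto ·  ←P1
  10='a' goto a→11
  11='aa' goto ·  ←P2
  12='e' goto a→13
  13='ea' goto b→14
  14='eab' goto ·  ←P3

Failure links (BFS by depth):
  n1('d'): parent n0 fail=0; on 'd' 0 → fail=0;  out ∅∪∅=∅
  n6('b'): parent n0 fail=0; on 'b' 0 → fail=0;  out ∅∪∅=∅
  n10('a'): parent n0 fail=0; on 'a' 0 → fail=0;  out ∅∪∅=∅
  n12('e'): parent n0 fail=0; on 'e' 0 → fail=0;  out ∅∪∅=∅
  n2('da'): parent n1 fail=0; on 'a' 0 → fail=10;  out ∅∪∅=∅
  n7('be'): parent n6 fail=0; on 'e' 0 → fail=12;  out ∅∪∅=∅
  n11('aa'): parent n10 fail=0; on 'a' 0 → fail=10;  out {2}∪∅={2}
  n13('ea'): parent n12 fail=0; on 'a' 0 → fail=10;  out ∅∪∅=∅
  n3('daa'): parent n2 fail=10; on 'a' 10 → fail=11;  out ∅∪{2}={2}
  n8('bea'): parent n7 fail=12; on 'a' 12 → fail=13;  out ∅∪∅=∅
  n14('eab'): parent n13 fail=10; on 'b' 10→0 → fail=6;  out {3}∪∅={3}
  n4('daac'): parent n3 fail=11; on 'c' 11→10→0 → fail=0;  out ∅∪∅=∅
  n9('beab'): parent n8 fail=13; on 'b' 13 → fail=14;  out {1}∪{3}={1,3}
  n5('daacc'): parent n4 fail=0; on 'c' 0 → fail=0;  out {0}∪∅={0}

Text stream:
[0] read 'b'  n0⇒n6
[1] read 'e'  n6⇒n7
[2] read 'a'  n7⇒n8
[3] read 'b'  n8⇒n9  → match P1@[0:3],P3@[1:3]
[4] read 'e'  n9⇒n7 (via fail)
[5] read 'b'  n7⇒n6 (via fail)
[6] read 'e'  n6⇒n7
[7] read 'a'  n7⇒n8
[8] read 'b'  n8⇒n9  → match P1@[5:8],P3@[6:8]
[9] read 'a'  n9⇒n10 (via fail)
[10] read 'a'  n10⇒n11  → match P2@[9:10]
[11] read 'd'  n11⇒n1 (via fail)
[12] read 'a'  n1⇒n2
[13] read 'a'  n2⇒n3  → match P2@[12:13]
[14] read 'c'  n3⇒n4
[15] read 'c'  n4⇒n5  → match P0@[11:15]
[16] read 'b'  n5⇒n6 (via fail)
[17] read 'e'  n6⇒n7
[18] read 'b'  n7⇒n6 (via fail)
[19] read 'd'  n6⇒n1 (via fail)
[20] read 'd'  n1⇒n1 (via fail)
[21] read 'a'  n1⇒n2
[22] read 'a'  n2⇒n3  → match P2@[21:22]
[23] read 'c'  n3⇒n4
[24] read 'c'  n4⇒n5  → match P0@[20:24]
[25] read 'c'  n5⇒n0 (via fail)
[26] read 'b'  n0⇒n6
[27] read 'b'  n6⇒n6 (via fail)
[28] read 'e'  n6⇒n7
[29] read 'a'  n7⇒n8
[30] read 'b'  n8⇒n9  → match P1@[27:30],P3@[28:30]
[31] read 'b'  n9⇒n6 (via fail)
[32] read 'e'  n6⇒n7
[33] read 'a'  n7⇒n8
[34] read 'b'  n8⇒n9  → match P1@[31:34],P3@[32:34]
[35] read 'e'  n9⇒n7 (via fail)
[36] read 'e'  n7⇒n12 (via fail)

Result: [[3,1],[3,3],[8,1],[8,3],[10,2],[13,2],[15,0],[22,2],[24,0],[30,1],[30,3],[34,1],[34,3]]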